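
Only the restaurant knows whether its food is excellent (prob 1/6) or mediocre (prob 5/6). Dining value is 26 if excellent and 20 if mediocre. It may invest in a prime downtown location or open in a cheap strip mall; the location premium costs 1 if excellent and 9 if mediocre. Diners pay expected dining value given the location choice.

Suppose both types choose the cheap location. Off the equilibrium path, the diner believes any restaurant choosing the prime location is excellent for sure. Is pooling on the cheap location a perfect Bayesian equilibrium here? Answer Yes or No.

No

On path, the diner holds the prior and pays 1/6·26 + 5/6·20 = 21. Off path (the prime location), believing excellent, it pays 26.
excellent: the cheap location nets 21; the prime location nets 26 − 1 = 25. excellent would deviate.
mediocre: the cheap location nets 21; the prime location nets 26 − 9 = 17. mediocre stays.
A type deviates, so pooling fails.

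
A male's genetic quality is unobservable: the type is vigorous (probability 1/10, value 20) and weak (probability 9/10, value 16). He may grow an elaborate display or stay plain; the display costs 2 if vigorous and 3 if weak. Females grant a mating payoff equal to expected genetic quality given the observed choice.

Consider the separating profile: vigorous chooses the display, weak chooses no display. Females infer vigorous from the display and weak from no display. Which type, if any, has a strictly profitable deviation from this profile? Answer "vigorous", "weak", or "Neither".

The display pays 20; no display pays 16.
vigorous: assigned the display, nets 20 − 2 = 18; deviating to no display nets 16.
weak: assigned no display, nets 16; deviating to the display nets 20 − 3 = 17.
The weak type gains 1 by deviating.

weak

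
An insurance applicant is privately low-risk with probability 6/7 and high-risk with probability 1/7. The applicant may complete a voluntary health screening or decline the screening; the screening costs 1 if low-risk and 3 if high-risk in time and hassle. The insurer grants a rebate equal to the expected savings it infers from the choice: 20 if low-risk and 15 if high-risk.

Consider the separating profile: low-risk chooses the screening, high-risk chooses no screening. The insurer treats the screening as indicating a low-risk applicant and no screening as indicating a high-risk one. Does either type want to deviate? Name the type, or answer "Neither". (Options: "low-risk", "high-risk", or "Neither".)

high-risk

The screening pays 20; no screening pays 15.
low-risk: assigned the screening, nets 20 − 1 = 19; deviating to no screening nets 15.
high-risk: assigned no screening, nets 15; deviating to the screening nets 20 − 3 = 17.
The high-risk type gains 2 by deviating.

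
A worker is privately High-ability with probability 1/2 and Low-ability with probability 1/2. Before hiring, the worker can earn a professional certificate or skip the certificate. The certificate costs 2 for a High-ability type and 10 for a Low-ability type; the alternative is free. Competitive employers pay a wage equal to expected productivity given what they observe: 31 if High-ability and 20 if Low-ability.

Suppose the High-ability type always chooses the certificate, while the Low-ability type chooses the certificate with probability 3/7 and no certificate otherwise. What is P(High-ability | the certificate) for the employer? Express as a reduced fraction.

7/10

P(the certificate) = (1/2)·1 + (1/2)·(3/7) = 5/7.
By Bayes' rule, P(High-ability | the certificate) = (1/2) / (5/7) = 7/10.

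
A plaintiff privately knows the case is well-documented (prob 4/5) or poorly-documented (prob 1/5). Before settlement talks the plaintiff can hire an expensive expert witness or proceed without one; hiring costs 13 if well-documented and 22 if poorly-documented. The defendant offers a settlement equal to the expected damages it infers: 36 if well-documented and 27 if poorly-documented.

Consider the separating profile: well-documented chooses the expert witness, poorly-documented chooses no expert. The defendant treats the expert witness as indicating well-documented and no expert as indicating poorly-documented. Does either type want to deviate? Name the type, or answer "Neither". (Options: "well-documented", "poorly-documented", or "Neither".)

The expert witness pays 36; no expert pays 27.
well-documented: assigned the expert witness, nets 36 − 13 = 23; deviating to no expert nets 27.
poorly-documented: assigned no expert, nets 27; deviating to the expert witness nets 36 − 22 = 14.
The well-documented type gains 4 by deviating.

well-documented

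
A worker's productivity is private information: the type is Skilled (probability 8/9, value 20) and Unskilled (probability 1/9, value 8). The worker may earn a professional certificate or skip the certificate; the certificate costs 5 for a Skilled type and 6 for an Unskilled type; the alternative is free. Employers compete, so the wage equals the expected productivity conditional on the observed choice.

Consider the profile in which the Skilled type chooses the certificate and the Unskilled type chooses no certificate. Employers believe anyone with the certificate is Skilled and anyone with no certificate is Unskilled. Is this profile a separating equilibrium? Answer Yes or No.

No

Under these beliefs, the certificate earns wage 20 and no certificate earns wage 8.
Skilled: the certificate nets 20 − 5 = 15; no certificate nets 8. Skilled prefers the certificate.
Unskilled: the certificate nets 20 − 6 = 14; no certificate nets 8. Unskilled would deviate to the certificate.
Unskilled has a profitable deviation, so the profile is not an equilibrium.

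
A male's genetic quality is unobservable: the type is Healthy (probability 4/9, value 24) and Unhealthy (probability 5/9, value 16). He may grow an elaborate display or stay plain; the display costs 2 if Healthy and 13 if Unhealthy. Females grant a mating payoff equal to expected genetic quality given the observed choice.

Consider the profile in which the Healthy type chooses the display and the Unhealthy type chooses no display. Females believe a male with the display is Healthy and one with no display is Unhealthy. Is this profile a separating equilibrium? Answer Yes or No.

Yes

Under these beliefs, the display earns mating payoff 24 and no display earns mating payoff 16.
Healthy: the display nets 24 − 2 = 22; no display nets 16. Healthy prefers the display.
Unhealthy: the display nets 24 − 13 = 11; no display nets 16. Unhealthy prefers no display.
Neither type deviates, so the separating profile is an equilibrium.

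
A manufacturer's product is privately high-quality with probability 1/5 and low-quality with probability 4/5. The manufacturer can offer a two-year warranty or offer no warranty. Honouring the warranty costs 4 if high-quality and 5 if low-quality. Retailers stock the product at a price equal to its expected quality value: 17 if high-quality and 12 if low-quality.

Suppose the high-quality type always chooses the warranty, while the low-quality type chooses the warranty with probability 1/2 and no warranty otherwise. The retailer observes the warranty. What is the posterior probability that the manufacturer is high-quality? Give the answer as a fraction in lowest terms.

1/3

P(the warranty) = (1/5)·1 + (4/5)·(1/2) = 3/5.
By Bayes' rule, P(high-quality | the warranty) = (1/5) / (3/5) = 1/3.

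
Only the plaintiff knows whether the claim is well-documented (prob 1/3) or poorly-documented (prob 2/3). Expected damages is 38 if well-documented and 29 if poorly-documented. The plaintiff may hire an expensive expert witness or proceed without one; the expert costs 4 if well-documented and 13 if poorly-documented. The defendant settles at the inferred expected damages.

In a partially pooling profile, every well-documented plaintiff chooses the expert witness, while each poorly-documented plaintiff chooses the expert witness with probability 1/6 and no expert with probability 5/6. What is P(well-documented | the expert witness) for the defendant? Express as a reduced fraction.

3/4

P(the expert witness) = (1/3)·1 + (2/3)·(1/6) = 4/9.
By Bayes' rule, P(well-documented | the expert witness) = (1/3) / (4/9) = 3/4.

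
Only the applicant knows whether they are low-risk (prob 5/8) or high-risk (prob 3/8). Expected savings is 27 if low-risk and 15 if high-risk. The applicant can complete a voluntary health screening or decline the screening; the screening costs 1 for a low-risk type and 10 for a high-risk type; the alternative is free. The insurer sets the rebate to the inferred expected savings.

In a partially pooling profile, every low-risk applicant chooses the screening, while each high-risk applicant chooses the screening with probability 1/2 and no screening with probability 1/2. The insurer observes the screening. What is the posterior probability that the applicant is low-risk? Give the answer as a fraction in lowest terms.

10/13

P(the screening) = (5/8)·1 + (3/8)·(1/2) = 13/16.
By Bayes' rule, P(low-risk | the screening) = (5/8) / (13/16) = 10/13.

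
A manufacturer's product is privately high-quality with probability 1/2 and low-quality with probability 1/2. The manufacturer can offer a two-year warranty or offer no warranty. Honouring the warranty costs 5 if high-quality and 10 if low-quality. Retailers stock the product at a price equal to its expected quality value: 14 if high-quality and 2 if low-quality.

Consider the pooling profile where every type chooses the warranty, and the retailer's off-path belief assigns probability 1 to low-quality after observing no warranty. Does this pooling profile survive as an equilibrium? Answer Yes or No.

No

On path, the retailer holds the prior and pays 1/2·14 + 1/2·2 = 8. Off path (no warranty), believing low-quality, it pays 2.
high-quality: the warranty nets 8 − 5 = 3; no warranty nets 2. high-quality stays.
low-quality: the warranty nets 8 − 10 = -2; no warranty nets 2. low-quality would deviate.
A type deviates, so pooling fails.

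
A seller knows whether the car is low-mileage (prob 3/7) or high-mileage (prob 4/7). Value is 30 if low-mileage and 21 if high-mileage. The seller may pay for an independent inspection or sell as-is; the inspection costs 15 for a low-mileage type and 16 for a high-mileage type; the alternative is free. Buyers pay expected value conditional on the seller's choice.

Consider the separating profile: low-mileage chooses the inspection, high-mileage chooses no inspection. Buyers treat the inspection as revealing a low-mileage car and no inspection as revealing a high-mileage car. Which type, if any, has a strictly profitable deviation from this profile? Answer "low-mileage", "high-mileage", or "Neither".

low-mileage

The inspection pays 30; no inspection pays 21.
low-mileage: assigned the inspection, nets 30 − 15 = 15; deviating to no inspection nets 21.
high-mileage: assigned no inspection, nets 21; deviating to the inspection nets 30 − 16 = 14.
The low-mileage type gains 6 by deviating.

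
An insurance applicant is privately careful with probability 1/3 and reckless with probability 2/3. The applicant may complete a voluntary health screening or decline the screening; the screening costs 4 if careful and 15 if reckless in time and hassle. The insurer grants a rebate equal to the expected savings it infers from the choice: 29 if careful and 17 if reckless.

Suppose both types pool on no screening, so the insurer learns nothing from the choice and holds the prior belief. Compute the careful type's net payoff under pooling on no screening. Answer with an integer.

21

Pooled rebate = 1/3·29 + 2/3·17 = 21.
careful pays no cost for no screening, so net payoff = 21.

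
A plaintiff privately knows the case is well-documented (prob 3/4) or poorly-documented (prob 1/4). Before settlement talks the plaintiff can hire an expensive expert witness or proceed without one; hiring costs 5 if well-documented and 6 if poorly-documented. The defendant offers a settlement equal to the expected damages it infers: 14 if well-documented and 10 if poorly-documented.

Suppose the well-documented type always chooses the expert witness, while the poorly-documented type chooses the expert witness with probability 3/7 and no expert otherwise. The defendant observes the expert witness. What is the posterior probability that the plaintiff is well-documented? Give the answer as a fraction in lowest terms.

P(the expert witness) = (3/4)·1 + (1/4)·(3/7) = 6/7.
By Bayes' rule, P(well-documented | the expert witness) = (3/4) / (6/7) = 7/8.

7/8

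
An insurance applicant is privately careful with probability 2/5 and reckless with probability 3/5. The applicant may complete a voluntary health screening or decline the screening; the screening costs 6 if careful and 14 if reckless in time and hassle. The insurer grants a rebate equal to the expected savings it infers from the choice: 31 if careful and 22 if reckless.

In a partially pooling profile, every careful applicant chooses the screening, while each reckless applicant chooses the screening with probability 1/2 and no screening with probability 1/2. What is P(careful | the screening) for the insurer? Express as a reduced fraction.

P(the screening) = (2/5)·1 + (3/5)·(1/2) = 7/10.
By Bayes' rule, P(careful | the screening) = (2/5) / (7/10) = 4/7.

4/7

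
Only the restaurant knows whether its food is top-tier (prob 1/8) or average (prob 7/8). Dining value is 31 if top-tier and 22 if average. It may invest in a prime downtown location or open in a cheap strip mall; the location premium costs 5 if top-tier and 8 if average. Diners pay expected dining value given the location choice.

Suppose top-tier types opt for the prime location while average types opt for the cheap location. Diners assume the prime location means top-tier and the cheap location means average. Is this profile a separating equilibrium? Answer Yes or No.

No

Under these beliefs, the prime location earns price premium 31 and the cheap location earns price premium 22.
top-tier: the prime location nets 31 − 5 = 26; the cheap location nets 22. top-tier prefers the prime location.
average: the prime location nets 31 − 8 = 23; the cheap location nets 22. average would deviate to the prime location.
average has a profitable deviation, so the profile is not an equilibrium.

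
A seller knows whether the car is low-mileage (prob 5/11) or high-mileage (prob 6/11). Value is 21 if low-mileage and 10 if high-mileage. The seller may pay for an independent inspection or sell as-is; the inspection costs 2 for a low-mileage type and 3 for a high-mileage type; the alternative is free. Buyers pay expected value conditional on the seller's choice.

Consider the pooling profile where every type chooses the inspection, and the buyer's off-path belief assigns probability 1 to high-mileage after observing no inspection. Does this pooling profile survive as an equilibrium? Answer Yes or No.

Yes

On path, the buyer holds the prior and pays 5/11·21 + 6/11·10 = 15. Off path (no inspection), believing high-mileage, it pays 10.
low-mileage: the inspection nets 15 − 2 = 13; no inspection nets 10. low-mileage stays.
high-mileage: the inspection nets 15 − 3 = 12; no inspection nets 10. high-mileage stays.
No type deviates, so pooling is sustained.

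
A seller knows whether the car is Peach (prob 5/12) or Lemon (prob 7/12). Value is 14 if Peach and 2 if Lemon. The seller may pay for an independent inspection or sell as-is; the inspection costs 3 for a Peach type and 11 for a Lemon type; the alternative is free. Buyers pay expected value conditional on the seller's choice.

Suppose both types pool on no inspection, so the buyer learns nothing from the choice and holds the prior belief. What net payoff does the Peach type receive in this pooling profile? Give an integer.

Pooled price = 5/12·14 + 7/12·2 = 7.
Peach pays no cost for no inspection, so net payoff = 7.

7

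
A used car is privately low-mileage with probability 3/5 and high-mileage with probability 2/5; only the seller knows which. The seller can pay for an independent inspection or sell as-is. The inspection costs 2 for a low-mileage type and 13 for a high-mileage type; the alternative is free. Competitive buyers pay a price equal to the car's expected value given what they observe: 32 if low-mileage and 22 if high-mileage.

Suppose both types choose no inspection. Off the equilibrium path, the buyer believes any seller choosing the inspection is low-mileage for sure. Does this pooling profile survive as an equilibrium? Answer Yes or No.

No

On path, the buyer holds the prior and pays 3/5·32 + 2/5·22 = 28. Off path (the inspection), believing low-mileage, it pays 32.
low-mileage: no inspection nets 28; the inspection nets 32 − 2 = 30. low-mileage would deviate.
high-mileage: no inspection nets 28; the inspection nets 32 − 13 = 19. high-mileage stays.
A type deviates, so pooling fails.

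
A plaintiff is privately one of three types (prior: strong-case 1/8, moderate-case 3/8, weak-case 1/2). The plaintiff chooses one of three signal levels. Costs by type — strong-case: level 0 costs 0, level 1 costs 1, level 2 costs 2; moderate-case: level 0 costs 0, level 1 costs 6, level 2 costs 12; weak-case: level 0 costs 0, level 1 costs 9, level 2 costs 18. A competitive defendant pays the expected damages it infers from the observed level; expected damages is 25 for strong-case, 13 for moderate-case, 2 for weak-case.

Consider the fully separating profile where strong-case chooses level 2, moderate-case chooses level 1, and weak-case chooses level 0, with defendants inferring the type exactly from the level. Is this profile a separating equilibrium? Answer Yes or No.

Separating settlements: level 2 → 25, level 1 → 13, level 0 → 2.
strong-case (assigned level 2): level 0: 2 − 0 = 2; level 1: 13 − 1 = 12; level 2: 25 − 2 = 23. strong-case stays.
moderate-case (assigned level 1): level 0: 2 − 0 = 2; level 1: 13 − 6 = 7; level 2: 25 − 12 = 13. moderate-case prefers level 2.
weak-case (assigned level 0): level 0: 2 − 0 = 2; level 1: 13 − 9 = 4; level 2: 25 − 18 = 7. weak-case prefers level 2.
At least one type deviates; the separating profile fails.

No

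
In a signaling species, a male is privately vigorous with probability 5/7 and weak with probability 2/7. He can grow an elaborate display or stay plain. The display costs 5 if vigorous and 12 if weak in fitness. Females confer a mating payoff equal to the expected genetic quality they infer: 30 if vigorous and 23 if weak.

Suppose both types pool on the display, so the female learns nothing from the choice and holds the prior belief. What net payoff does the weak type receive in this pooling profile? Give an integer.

Pooled mating payoff = 5/7·30 + 2/7·23 = 28.
weak pays cost 12 for the display, so net payoff = 28 − 12 = 16.

16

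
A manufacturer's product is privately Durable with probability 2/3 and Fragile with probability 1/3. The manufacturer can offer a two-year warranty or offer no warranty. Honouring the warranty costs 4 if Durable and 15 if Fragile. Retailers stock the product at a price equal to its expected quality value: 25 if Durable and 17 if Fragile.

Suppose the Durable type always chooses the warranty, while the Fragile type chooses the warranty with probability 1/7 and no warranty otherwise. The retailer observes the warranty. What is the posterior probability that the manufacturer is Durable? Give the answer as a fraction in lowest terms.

14/15

P(the warranty) = (2/3)·1 + (1/3)·(1/7) = 5/7.
By Bayes' rule, P(Durable | the warranty) = (2/3) / (5/7) = 14/15.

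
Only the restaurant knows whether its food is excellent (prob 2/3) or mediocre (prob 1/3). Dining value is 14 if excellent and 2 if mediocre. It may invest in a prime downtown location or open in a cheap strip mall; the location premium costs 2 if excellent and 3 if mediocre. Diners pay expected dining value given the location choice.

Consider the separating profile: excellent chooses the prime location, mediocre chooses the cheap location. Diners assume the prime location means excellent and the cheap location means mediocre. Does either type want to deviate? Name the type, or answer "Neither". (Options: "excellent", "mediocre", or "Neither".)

mediocre

The prime location pays 14; the cheap location pays 2.
excellent: assigned the prime location, nets 14 − 2 = 12; deviating to the cheap location nets 2.
mediocre: assigned the cheap location, nets 2; deviating to the prime location nets 14 − 3 = 11.
The mediocre type gains 9 by deviating.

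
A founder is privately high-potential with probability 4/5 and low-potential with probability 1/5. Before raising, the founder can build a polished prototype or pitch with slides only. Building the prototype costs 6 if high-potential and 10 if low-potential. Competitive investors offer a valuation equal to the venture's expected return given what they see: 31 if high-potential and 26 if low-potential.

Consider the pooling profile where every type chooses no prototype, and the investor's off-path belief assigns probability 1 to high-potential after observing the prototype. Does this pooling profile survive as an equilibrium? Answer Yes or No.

Yes

On path, the investor holds the prior and pays 4/5·31 + 1/5·26 = 30. Off path (the prototype), believing high-potential, it pays 31.
high-potential: no prototype nets 30; the prototype nets 31 − 6 = 25. high-potential stays.
low-potential: no prototype nets 30; the prototype nets 31 − 10 = 21. low-potential stays.
No type deviates, so pooling is sustained.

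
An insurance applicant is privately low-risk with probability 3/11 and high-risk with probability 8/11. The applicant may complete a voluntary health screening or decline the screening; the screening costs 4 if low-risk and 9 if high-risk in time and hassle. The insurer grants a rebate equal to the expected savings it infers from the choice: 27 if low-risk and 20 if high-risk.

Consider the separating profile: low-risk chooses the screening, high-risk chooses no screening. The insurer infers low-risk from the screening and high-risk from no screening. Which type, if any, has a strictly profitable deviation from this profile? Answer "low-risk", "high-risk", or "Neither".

Neither

The screening pays 27; no screening pays 20.
low-risk: assigned the screening, nets 27 − 4 = 23; deviating to no screening nets 20.
high-risk: assigned no screening, nets 20; deviating to the screening nets 27 − 9 = 18.
Both types strictly prefer their assigned action; no profitable deviation.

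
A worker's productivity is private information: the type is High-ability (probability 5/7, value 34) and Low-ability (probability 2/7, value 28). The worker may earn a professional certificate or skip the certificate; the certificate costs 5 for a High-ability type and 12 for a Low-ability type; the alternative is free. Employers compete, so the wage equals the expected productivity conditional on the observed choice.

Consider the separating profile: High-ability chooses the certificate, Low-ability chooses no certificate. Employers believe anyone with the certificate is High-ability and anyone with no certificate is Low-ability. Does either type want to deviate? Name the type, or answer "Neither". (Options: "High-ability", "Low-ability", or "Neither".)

The certificate pays 34; no certificate pays 28.
High-ability: assigned the certificate, nets 34 − 5 = 29; deviating to no certificate nets 28.
Low-ability: assigned no certificate, nets 28; deviating to the certificate nets 34 − 12 = 22.
Both types strictly prefer their assigned action; no profitable deviation.

Neither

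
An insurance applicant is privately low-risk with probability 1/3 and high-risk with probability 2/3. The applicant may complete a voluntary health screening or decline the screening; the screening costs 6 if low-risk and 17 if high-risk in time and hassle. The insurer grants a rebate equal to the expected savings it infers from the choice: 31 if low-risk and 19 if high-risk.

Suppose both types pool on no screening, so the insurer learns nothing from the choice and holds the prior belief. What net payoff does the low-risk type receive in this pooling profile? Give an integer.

23

Pooled rebate = 1/3·31 + 2/3·19 = 23.
low-risk pays no cost for no screening, so net payoff = 23.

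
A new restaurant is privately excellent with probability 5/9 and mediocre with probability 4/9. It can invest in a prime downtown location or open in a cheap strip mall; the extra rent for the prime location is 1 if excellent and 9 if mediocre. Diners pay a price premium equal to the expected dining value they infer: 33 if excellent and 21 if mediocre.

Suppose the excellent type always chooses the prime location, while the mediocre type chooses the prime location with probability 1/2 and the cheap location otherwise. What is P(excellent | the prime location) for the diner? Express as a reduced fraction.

5/7

P(the prime location) = (5/9)·1 + (4/9)·(1/2) = 7/9.
By Bayes' rule, P(excellent | the prime location) = (5/9) / (7/9) = 5/7.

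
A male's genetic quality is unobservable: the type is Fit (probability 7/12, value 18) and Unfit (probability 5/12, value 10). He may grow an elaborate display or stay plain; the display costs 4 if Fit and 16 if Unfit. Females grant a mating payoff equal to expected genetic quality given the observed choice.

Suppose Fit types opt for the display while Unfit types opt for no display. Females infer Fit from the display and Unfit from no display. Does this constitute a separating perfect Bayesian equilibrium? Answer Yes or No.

Yes

Under these beliefs, the display earns mating payoff 18 and no display earns mating payoff 10.
Fit: the display nets 18 − 4 = 14; no display nets 10. Fit prefers the display.
Unfit: the display nets 18 − 16 = 2; no display nets 10. Unfit prefers no display.
Neither type deviates, so the separating profile is an equilibrium.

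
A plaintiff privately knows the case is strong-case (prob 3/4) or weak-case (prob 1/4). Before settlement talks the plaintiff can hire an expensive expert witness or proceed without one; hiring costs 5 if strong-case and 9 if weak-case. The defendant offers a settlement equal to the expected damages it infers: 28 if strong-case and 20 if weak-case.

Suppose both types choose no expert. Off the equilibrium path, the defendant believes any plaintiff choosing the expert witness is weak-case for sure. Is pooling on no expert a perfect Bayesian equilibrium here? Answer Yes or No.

On path, the defendant holds the prior and pays 3/4·28 + 1/4·20 = 26. Off path (the expert witness), believing weak-case, it pays 20.
strong-case: no expert nets 26; the expert witness nets 20 − 5 = 15. strong-case stays.
weak-case: no expert nets 26; the expert witness nets 20 − 9 = 11. weak-case stays.
No type deviates, so pooling is sustained.

Yes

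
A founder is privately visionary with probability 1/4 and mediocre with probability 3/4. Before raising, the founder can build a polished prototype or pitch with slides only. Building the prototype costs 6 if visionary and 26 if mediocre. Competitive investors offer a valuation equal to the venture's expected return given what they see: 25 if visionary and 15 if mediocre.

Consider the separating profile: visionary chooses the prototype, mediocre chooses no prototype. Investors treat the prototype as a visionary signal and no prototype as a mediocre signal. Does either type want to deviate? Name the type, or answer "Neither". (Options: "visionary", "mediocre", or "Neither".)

The prototype pays 25; no prototype pays 15.
visionary: assigned the prototype, nets 25 − 6 = 19; deviating to no prototype nets 15.
mediocre: assigned no prototype, nets 15; deviating to the prototype nets 25 − 26 = -1.
Both types strictly prefer their assigned action; no profitable deviation.

Neither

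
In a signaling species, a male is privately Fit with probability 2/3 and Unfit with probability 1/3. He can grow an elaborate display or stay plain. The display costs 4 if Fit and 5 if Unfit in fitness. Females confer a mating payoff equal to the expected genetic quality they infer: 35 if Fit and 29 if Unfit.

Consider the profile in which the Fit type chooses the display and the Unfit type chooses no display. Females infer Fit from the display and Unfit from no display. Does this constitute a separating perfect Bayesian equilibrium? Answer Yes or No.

Under these beliefs, the display earns mating payoff 35 and no display earns mating payoff 29.
Fit: the display nets 35 − 4 = 31; no display nets 29. Fit prefers the display.
Unfit: the display nets 35 − 5 = 30; no display nets 29. Unfit would deviate to the display.
Unfit has a profitable deviation, so the profile is not an equilibrium.

No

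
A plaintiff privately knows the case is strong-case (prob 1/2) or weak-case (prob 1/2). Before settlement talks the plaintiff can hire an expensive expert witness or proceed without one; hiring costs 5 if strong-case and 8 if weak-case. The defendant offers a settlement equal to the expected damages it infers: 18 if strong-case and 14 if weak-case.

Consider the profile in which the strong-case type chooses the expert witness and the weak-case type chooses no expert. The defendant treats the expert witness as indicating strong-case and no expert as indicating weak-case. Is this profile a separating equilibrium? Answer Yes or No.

No

Under these beliefs, the expert witness earns settlement 18 and no expert earns settlement 14.
strong-case: the expert witness nets 18 − 5 = 13; no expert nets 14. strong-case would deviate to no expert.
weak-case: the expert witness nets 18 − 8 = 10; no expert nets 14. weak-case prefers no expert.
strong-case has a profitable deviation, so the profile is not an equilibrium.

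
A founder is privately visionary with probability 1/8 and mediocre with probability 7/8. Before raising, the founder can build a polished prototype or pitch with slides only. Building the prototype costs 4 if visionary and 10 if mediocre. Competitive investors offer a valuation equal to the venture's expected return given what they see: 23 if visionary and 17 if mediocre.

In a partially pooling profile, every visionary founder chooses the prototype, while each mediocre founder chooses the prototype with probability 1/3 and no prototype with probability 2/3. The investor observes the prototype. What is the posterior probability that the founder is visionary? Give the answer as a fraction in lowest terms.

P(the prototype) = (1/8)·1 + (7/8)·(1/3) = 5/12.
By Bayes' rule, P(visionary | the prototype) = (1/8) / (5/12) = 3/10.

3/10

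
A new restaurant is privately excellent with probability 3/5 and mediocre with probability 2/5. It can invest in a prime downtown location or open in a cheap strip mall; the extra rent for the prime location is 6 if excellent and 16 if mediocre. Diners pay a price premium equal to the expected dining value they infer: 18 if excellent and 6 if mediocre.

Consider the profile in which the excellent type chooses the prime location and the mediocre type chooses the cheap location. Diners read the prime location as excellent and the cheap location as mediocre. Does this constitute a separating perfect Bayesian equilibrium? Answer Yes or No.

Under these beliefs, the prime location earns price premium 18 and the cheap location earns price premium 6.
excellent: the prime location nets 18 − 6 = 12; the cheap location nets 6. excellent prefers the prime location.
mediocre: the prime location nets 18 − 16 = 2; the cheap location nets 6. mediocre prefers the cheap location.
Neither type deviates, so the separating profile is an equilibrium.

Yes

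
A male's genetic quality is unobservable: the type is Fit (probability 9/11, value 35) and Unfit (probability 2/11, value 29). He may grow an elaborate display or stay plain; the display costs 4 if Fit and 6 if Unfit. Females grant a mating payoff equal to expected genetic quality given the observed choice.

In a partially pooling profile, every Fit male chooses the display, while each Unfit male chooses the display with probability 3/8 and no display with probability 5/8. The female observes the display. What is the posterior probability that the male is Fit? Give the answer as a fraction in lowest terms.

12/13

P(the display) = (9/11)·1 + (2/11)·(3/8) = 39/44.
By Bayes' rule, P(Fit | the display) = (9/11) / (39/44) = 12/13.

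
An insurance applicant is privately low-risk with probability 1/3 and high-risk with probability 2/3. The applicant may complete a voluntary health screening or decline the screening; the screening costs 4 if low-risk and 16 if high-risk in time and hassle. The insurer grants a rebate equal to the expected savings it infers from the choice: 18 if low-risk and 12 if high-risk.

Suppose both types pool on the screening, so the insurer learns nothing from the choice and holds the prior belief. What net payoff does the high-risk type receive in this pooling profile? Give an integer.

-2

Pooled rebate = 1/3·18 + 2/3·12 = 14.
high-risk pays cost 16 for the screening, so net payoff = 14 − 16 = -2.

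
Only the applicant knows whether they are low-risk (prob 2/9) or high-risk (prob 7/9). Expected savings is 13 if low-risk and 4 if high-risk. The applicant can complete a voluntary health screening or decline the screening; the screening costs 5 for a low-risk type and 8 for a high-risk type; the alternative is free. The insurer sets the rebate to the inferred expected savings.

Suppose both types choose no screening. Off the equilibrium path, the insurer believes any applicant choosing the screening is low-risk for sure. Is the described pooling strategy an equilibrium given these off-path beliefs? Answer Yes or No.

On path, the insurer holds the prior and pays 2/9·13 + 7/9·4 = 6. Off path (the screening), believing low-risk, it pays 13.
low-risk: no screening nets 6; the screening nets 13 − 5 = 8. low-risk would deviate.
high-risk: no screening nets 6; the screening nets 13 − 8 = 5. high-risk stays.
A type deviates, so pooling fails.

No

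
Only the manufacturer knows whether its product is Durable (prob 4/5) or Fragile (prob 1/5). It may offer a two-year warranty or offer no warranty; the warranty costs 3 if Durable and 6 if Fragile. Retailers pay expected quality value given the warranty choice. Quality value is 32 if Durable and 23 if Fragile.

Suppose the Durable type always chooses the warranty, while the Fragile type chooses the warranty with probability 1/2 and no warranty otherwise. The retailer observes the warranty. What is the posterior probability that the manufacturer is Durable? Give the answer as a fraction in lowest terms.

P(the warranty) = (4/5)·1 + (1/5)·(1/2) = 9/10.
By Bayes' rule, P(Durable | the warranty) = (4/5) / (9/10) = 8/9.

8/9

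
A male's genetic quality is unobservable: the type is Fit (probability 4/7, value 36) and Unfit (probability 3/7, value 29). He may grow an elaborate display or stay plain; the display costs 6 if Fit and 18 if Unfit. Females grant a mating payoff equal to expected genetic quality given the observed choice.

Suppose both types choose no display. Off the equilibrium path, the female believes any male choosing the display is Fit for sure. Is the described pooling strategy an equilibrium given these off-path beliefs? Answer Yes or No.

On path, the female holds the prior and pays 4/7·36 + 3/7·29 = 33. Off path (the display), believing Fit, it pays 36.
Fit: no display nets 33; the display nets 36 − 6 = 30. Fit stays.
Unfit: no display nets 33; the display nets 36 − 18 = 18. Unfit stays.
No type deviates, so pooling is sustained.

Yes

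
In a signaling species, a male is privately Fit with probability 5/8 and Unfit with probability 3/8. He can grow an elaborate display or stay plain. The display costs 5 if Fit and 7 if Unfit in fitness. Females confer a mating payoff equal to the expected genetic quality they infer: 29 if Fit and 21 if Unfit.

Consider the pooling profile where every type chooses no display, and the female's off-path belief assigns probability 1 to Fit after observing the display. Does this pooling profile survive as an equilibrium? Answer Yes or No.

Yes

On path, the female holds the prior and pays 5/8·29 + 3/8·21 = 26. Off path (the display), believing Fit, it pays 29.
Fit: no display nets 26; the display nets 29 − 5 = 24. Fit stays.
Unfit: no display nets 26; the display nets 29 − 7 = 22. Unfit stays.
No type deviates, so pooling is sustained.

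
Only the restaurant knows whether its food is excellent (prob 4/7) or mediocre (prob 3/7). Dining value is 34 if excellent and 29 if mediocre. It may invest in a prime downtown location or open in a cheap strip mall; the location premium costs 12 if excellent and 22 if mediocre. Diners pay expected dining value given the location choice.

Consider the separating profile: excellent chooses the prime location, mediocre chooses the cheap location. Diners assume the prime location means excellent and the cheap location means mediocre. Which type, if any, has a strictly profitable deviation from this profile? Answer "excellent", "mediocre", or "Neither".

The prime location pays 34; the cheap location pays 29.
excellent: assigned the prime location, nets 34 − 12 = 22; deviating to the cheap location nets 29.
mediocre: assigned the cheap location, nets 29; deviating to the prime location nets 34 − 22 = 12.
The excellent type gains 7 by deviating.

excellent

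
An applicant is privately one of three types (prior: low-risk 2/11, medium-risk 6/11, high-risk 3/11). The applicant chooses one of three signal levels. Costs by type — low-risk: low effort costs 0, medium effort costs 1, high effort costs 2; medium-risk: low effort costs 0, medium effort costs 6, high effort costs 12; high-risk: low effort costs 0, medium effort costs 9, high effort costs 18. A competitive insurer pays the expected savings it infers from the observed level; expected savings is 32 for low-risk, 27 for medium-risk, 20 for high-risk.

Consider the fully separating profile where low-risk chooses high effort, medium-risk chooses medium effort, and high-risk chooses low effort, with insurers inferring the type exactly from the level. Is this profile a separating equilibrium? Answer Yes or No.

Yes

Separating rebates: high effort → 32, medium effort → 27, low effort → 20.
low-risk (assigned high effort): low effort: 20 − 0 = 20; medium effort: 27 − 1 = 26; high effort: 32 − 2 = 30. low-risk stays.
medium-risk (assigned medium effort): low effort: 20 − 0 = 20; medium effort: 27 − 6 = 21; high effort: 32 − 12 = 20. medium-risk stays.
high-risk (assigned low effort): low effort: 20 − 0 = 20; medium effort: 27 − 9 = 18; high effort: 32 − 18 = 14. high-risk stays.
Every type prefers its assigned level; separation holds.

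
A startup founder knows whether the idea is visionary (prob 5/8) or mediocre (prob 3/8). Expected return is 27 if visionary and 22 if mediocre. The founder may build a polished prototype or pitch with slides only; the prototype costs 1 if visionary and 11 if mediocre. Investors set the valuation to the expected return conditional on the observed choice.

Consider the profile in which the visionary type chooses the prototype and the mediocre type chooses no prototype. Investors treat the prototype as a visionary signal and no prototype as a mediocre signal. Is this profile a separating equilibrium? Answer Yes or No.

Yes

Under these beliefs, the prototype earns valuation 27 and no prototype earns valuation 22.
visionary: the prototype nets 27 − 1 = 26; no prototype nets 22. visionary prefers the prototype.
mediocre: the prototype nets 27 − 11 = 16; no prototype nets 22. mediocre prefers no prototype.
Neither type deviates, so the separating profile is an equilibrium.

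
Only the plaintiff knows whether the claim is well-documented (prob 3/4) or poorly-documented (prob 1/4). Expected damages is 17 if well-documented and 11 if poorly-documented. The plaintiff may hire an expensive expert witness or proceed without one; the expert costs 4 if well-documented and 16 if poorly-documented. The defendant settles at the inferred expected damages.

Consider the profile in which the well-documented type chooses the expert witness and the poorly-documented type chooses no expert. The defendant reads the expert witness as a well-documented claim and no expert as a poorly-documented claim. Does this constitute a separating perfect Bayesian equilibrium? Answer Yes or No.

Under these beliefs, the expert witness earns settlement 17 and no expert earns settlement 11.
well-documented: the expert witness nets 17 − 4 = 13; no expert nets 11. well-documented prefers the expert witness.
poorly-documented: the expert witness nets 17 − 16 = 1; no expert nets 11. poorly-documented prefers no expert.
Neither type deviates, so the separating profile is an equilibrium.

Yes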